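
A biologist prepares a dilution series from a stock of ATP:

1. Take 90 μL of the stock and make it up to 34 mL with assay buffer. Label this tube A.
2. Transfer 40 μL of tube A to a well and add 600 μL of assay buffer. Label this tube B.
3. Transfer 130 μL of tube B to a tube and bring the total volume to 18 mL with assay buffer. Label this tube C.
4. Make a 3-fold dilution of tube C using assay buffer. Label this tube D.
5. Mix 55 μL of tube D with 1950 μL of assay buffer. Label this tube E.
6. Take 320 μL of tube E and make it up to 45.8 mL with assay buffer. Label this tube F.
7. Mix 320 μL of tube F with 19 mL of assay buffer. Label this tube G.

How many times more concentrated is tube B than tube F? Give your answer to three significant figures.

Step 1: 90 μL brought to 34 mL → factor 34000/90 = 377.78
Step 2: 40 μL + 600 μL = 640 μL total → factor 640/40 = 16
Step 3: 130 μL brought to 18 mL → factor 18000/130 = 138.46
Step 4: 3-fold → factor 3
Step 5: 55 μL + 1950 μL = 2005 μL total → factor 2005/55 = 36.455
Step 6: 320 μL brought to 45.8 mL → factor 45800/320 = 143.12
Dilution factor to tube B = 6044.4; to tube F = 1.31 × 10^10
[tube B]/[tube F] = (factor to tube F)/(factor to tube B) = 1.31 × 10^10/6044.4 = 2.17 × 10^6

2.17 × 10^6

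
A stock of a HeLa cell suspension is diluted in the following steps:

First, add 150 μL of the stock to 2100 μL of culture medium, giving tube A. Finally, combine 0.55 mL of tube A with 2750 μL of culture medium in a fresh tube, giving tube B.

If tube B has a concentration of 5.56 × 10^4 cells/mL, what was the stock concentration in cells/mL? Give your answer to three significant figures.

Step 1: 150 μL + 2100 μL = 2250 μL total → factor 2250/150 = 15
Step 2: 0.55 mL + 2750 μL = 3.3 mL total → factor 3.3/0.55 = 6
Overall dilution factor = 15 × 6 = 90
Stock = 5.56 × 10^4 cells/mL × 90 = 5.00 × 10^6 cells/mL

5.00 × 10^6 cells/mL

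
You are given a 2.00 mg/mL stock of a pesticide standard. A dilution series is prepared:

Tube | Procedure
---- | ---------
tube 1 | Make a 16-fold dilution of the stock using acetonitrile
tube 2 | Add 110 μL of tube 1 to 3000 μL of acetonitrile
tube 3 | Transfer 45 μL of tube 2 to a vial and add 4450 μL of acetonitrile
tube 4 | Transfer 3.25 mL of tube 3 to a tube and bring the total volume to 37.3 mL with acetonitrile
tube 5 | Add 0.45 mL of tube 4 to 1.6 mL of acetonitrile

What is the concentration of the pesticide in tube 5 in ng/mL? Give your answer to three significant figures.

0.847 ng/mL

Step 1: 16-fold → factor 16
Step 2: 110 μL + 3000 μL = 3110 μL total → factor 3110/110 = 28.273
Step 3: 45 μL + 4450 μL = 4495 μL total → factor 4495/45 = 99.889
Step 4: 3.25 mL brought to 37.3 mL → factor 37.3/3.25 = 11.477
Step 5: 0.45 mL + 1.6 mL = 2.05 mL total → factor 2.05/0.45 = 4.5556
Overall dilution factor = 16 × 28.273 × 99.889 × 11.477 × 4.5556 = 2.3625 × 10^6
Final = 2.00 mg/mL / 2.3625 × 10^6 = 8.466 × 10^-7 mg/mL = 0.847 ng/mL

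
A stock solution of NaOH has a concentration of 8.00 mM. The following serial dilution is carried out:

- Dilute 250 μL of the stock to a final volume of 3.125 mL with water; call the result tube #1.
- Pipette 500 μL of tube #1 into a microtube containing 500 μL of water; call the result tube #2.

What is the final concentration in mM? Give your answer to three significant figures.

0.320 mM

Step 1: 250 μL brought to 3.125 mL → factor 3125/250 = 12.5
Step 2: 500 μL + 500 μL = 1000 μL total → factor 1000/500 = 2
Overall dilution factor = 12.5 × 2 = 25
Final = 8.00 mM / 25 = 0.320 mM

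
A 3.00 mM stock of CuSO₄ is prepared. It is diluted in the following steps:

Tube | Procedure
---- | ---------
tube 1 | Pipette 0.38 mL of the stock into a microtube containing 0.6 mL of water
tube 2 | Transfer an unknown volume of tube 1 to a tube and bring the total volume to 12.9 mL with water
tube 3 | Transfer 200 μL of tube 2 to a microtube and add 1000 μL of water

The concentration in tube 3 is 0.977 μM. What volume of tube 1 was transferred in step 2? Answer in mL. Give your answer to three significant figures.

0.0650 mL

Step 1: 0.38 mL + 0.6 mL = 0.98 mL total → factor 0.98/0.38 = 2.5789
Step 2: v brought to 12.9 mL → factor = 12.9 mL/v
Step 3: 200 μL + 1000 μL = 1200 μL total → factor 1200/200 = 6
Product of known-step factors = 15.474
Overall factor = 3.00 mM / (0.977 μM) = 3070.6
Step-2 factor = 3070.6 / 15.474 = 198.44
v = 12.9 mL / 198.44 = 0.0650 mL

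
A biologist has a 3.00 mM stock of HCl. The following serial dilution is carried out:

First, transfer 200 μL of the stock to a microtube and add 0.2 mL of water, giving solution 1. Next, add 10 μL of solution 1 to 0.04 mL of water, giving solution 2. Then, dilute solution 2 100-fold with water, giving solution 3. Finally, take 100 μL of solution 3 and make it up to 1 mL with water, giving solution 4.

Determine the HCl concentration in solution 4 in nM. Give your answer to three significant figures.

300 nM

Step 1: 200 μL + 0.2 mL = 400 μL total → factor 400/200 = 2
Step 2: 10 μL + 0.04 mL = 50 μL total → factor 50/10 = 5
Step 3: 100-fold → factor 100
Step 4: 100 μL brought to 1 mL → factor 1000/100 = 10
Overall dilution factor = 2 × 5 × 100 × 10 = 10000
Final = 3.00 mM / 10000 = 0.0003000 mM = 300 nM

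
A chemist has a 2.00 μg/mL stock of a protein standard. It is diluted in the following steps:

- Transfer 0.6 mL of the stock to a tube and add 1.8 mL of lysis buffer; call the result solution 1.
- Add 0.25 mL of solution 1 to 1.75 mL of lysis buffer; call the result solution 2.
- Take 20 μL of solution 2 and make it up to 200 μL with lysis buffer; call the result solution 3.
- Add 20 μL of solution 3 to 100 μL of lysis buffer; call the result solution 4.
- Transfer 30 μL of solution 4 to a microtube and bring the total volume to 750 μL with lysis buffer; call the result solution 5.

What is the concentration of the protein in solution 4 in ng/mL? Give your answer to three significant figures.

Step 1: 0.6 mL + 1.8 mL = 2.4 mL total → factor 2.4/0.6 = 4
Step 2: 0.25 mL + 1.75 mL = 2 mL total → factor 2/0.25 = 8
Step 3: 20 μL brought to 200 μL → factor 200/20 = 10
Step 4: 20 μL + 100 μL = 120 μL total → factor 120/20 = 6
Dilution factor through solution 4 = 4 × 8 × 10 × 6 = 1920
[solution 4] = 2.00 μg/mL / 1920 = 0.001042 μg/mL = 1.04 ng/mL

1.04 ng/mL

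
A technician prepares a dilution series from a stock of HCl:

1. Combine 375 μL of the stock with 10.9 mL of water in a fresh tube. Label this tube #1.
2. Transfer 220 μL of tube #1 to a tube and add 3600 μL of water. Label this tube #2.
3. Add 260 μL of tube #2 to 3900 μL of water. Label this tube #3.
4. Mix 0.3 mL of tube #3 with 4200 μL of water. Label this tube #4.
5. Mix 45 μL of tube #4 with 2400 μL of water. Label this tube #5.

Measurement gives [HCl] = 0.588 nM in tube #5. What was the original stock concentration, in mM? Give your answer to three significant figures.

Step 1: 375 μL + 10.9 mL = 11275 μL total → factor 11275/375 = 30.067
Step 2: 220 μL + 3600 μL = 3820 μL total → factor 3820/220 = 17.364
Step 3: 260 μL + 3900 μL = 4160 μL total → factor 4160/260 = 16
Step 4: 0.3 mL + 4200 μL = 4.5 mL total → factor 4.5/0.3 = 15
Step 5: 45 μL + 2400 μL = 2445 μL total → factor 2445/45 = 54.333
Overall dilution factor = 30.067 × 17.364 × 16 × 15 × 54.333 = 6.8077 × 10^6
Stock = 0.588 nM × 6.8077 × 10^6 = 4.003 × 10^6 nM = 4.00 mM

4.00 mM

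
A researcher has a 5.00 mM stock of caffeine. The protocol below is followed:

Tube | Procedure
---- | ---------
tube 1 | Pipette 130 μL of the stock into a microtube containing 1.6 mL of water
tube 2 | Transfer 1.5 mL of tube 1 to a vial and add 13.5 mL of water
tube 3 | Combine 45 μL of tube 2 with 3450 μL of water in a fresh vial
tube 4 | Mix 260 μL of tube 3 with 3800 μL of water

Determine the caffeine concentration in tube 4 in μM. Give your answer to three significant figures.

0.0310 μM

Step 1: 130 μL + 1.6 mL = 1730 μL total → factor 1730/130 = 13.308
Step 2: 1.5 mL + 13.5 mL = 15 mL total → factor 15/1.5 = 10
Step 3: 45 μL + 3450 μL = 3495 μL total → factor 3495/45 = 77.667
Step 4: 260 μL + 3800 μL = 4060 μL total → factor 4060/260 = 15.615
Overall dilution factor = 13.308 × 10 × 77.667 × 15.615 = 1.614 × 10^5
Final = 5.00 mM / 1.614 × 10^5 = 3.098 × 10^-5 mM = 0.0310 μM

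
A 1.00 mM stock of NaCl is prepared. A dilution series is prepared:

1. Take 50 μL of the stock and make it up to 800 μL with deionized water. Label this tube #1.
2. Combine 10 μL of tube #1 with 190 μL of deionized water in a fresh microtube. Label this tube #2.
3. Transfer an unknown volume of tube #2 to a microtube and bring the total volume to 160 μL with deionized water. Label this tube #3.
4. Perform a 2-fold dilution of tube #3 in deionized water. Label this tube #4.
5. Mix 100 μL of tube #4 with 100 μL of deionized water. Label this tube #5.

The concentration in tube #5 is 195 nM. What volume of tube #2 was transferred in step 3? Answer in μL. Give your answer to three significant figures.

Step 1: 50 μL brought to 800 μL → factor 800/50 = 16
Step 2: 10 μL + 190 μL = 200 μL total → factor 200/10 = 20
Step 3: v brought to 160 μL → factor = 160 μL/v
Step 4: 2-fold → factor 2
Step 5: 100 μL + 100 μL = 200 μL total → factor 200/100 = 2
Product of known-step factors = 1280
Overall factor = 1.00 mM / (195 nM) = 5128.2
Step-3 factor = 5128.2 / 1280 = 4.0064
v = 160 μL / 4.0064 = 39.9 μL

39.9 μL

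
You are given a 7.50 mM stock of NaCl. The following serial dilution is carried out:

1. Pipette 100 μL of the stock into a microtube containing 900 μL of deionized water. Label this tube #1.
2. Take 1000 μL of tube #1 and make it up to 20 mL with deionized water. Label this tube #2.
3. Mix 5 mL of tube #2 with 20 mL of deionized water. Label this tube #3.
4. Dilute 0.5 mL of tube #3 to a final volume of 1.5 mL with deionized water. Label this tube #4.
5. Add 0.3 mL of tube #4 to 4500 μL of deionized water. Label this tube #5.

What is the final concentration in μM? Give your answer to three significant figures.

0.156 μM

Step 1: 100 μL + 900 μL = 1000 μL total → factor 1000/100 = 10
Step 2: 1000 μL brought to 20 mL → factor 20000/1000 = 20
Step 3: 5 mL + 20 mL = 25 mL total → factor 25/5 = 5
Step 4: 0.5 mL brought to 1.5 mL → factor 1.5/0.5 = 3
Step 5: 0.3 mL + 4500 μL = 4.8 mL total → factor 4.8/0.3 = 16
Overall dilution factor = 10 × 20 × 5 × 3 × 16 = 48000
Final = 7.50 mM / 48000 = 0.0001563 mM = 0.156 μM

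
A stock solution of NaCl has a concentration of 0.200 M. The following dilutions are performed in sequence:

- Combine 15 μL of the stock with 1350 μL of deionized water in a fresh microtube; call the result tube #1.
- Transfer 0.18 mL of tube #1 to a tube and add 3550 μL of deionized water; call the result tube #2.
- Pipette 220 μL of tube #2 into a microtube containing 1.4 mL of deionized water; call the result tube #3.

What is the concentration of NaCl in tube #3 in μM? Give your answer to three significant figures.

Step 1: 15 μL + 1350 μL = 1365 μL total → factor 1365/15 = 91
Step 2: 0.18 mL + 3550 μL = 3.73 mL total → factor 3.73/0.18 = 20.722
Step 3: 220 μL + 1.4 mL = 1620 μL total → factor 1620/220 = 7.3636
Overall dilution factor = 91 × 20.722 × 7.3636 = 13886
Final = 0.200 M / 13886 = 1.440 × 10^-5 M = 14.4 μM

14.4 μM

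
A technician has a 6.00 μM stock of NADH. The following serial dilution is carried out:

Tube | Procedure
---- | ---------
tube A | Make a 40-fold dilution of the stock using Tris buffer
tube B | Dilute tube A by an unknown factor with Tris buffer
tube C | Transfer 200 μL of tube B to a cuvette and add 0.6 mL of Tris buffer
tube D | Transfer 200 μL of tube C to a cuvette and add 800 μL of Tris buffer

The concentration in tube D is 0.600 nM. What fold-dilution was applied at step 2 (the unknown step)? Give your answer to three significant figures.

12.5-fold

Step 1: 40-fold → factor 40
Step 2: unknown factor x
Step 3: 200 μL + 0.6 mL = 800 μL total → factor 800/200 = 4
Step 4: 200 μL + 800 μL = 1000 μL total → factor 1000/200 = 5
Product of known-step factors = 800
Overall factor = 6.00 μM / (0.600 nM) = 10000
x = 10000 / 800 = 12.5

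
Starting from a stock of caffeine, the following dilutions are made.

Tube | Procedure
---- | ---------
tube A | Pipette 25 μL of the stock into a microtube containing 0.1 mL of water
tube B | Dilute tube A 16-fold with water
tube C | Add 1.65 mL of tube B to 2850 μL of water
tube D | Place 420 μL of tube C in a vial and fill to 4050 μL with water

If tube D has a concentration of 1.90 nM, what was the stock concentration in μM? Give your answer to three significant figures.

Step 1: 25 μL + 0.1 mL = 125 μL total → factor 125/25 = 5
Step 2: 16-fold → factor 16
Step 3: 1.65 mL + 2850 μL = 4.5 mL total → factor 4.5/1.65 = 2.7273
Step 4: 420 μL brought to 4050 μL → factor 4050/420 = 9.6429
Overall dilution factor = 5 × 16 × 2.7273 × 9.6429 = 2103.9
Stock = 1.90 nM × 2103.9 = 3997 nM = 4.00 μM

4.00 μM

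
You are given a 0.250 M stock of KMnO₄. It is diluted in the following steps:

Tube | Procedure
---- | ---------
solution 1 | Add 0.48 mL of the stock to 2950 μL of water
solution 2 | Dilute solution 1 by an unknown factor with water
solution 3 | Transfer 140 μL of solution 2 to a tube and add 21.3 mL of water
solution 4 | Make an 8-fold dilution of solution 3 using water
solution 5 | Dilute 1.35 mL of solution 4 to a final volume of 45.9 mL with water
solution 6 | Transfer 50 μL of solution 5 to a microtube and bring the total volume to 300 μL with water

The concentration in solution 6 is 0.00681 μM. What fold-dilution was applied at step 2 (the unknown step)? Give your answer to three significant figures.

Step 1: 0.48 mL + 2950 μL = 3.43 mL total → factor 3.43/0.48 = 7.1458
Step 2: unknown factor x
Step 3: 140 μL + 21.3 mL = 21440 μL total → factor 21440/140 = 153.14
Step 4: 8-fold → factor 8
Step 5: 1.35 mL brought to 45.9 mL → factor 45.9/1.35 = 34
Step 6: 50 μL brought to 300 μL → factor 300/50 = 6
Product of known-step factors = 1.786 × 10^6
Overall factor = 0.250 M / (0.00681 μM) = 3.6711 × 10^7
x = 3.6711 × 10^7 / 1.786 × 10^6 = 20.6

20.6-fold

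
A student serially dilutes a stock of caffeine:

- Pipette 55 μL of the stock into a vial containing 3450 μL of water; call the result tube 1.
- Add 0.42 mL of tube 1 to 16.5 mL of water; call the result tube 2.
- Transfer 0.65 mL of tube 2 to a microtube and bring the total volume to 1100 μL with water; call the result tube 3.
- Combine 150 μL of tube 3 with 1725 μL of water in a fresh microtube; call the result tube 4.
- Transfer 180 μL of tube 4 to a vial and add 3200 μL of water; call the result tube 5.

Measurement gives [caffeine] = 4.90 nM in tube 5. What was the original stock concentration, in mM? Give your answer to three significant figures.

Step 1: 55 μL + 3450 μL = 3505 μL total → factor 3505/55 = 63.727
Step 2: 0.42 mL + 16.5 mL = 16.92 mL total → factor 16.92/0.42 = 40.286
Step 3: 0.65 mL brought to 1100 μL → factor 1.1/0.65 = 1.6923
Step 4: 150 μL + 1725 μL = 1875 μL total → factor 1875/150 = 12.5
Step 5: 180 μL + 3200 μL = 3380 μL total → factor 3380/180 = 18.778
Overall dilution factor = 63.727 × 40.286 × 1.6923 × 12.5 × 18.778 = 1.0198 × 10^6
Stock = 4.90 nM × 1.0198 × 10^6 = 4.997 × 10^6 nM = 5.00 mM

5.00 mM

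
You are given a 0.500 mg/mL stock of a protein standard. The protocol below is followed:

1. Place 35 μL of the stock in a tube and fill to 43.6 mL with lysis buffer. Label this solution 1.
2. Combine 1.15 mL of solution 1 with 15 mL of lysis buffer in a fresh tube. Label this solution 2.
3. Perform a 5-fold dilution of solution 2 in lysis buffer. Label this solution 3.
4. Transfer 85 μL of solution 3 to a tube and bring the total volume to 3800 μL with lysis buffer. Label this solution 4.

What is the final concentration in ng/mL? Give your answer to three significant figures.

Step 1: 35 μL brought to 43.6 mL → factor 43600/35 = 1245.7
Step 2: 1.15 mL + 15 mL = 16.15 mL total → factor 16.15/1.15 = 14.043
Step 3: 5-fold → factor 5
Step 4: 85 μL brought to 3800 μL → factor 3800/85 = 44.706
Overall dilution factor = 1245.7 × 14.043 × 5 × 44.706 = 3.9105 × 10^6
Final = 0.500 mg/mL / 3.9105 × 10^6 = 1.279 × 10^-7 mg/mL = 0.128 ng/mL

0.128 ng/mL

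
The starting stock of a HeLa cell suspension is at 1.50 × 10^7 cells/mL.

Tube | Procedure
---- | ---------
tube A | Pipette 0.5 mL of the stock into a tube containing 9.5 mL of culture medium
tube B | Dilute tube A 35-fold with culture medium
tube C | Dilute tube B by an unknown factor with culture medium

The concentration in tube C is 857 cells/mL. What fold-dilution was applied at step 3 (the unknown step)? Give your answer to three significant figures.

25.0-fold

Step 1: 0.5 mL + 9.5 mL = 10 mL total → factor 10/0.5 = 20
Step 2: 35-fold → factor 35
Step 3: unknown factor x
Product of known-step factors = 700
Overall factor = 1.50 × 10^7 cells/mL / (857 cells/mL) = 17503
x = 17503 / 700 = 25.0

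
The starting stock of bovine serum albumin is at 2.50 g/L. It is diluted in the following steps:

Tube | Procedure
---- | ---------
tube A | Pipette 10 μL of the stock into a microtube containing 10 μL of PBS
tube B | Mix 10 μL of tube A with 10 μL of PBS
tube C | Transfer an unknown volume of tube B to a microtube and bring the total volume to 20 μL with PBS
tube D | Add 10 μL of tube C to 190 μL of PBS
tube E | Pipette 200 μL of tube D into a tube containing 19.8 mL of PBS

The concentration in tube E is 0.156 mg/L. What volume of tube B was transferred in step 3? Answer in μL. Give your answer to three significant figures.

Step 1: 10 μL + 10 μL = 20 μL total → factor 20/10 = 2
Step 2: 10 μL + 10 μL = 20 μL total → factor 20/10 = 2
Step 3: v brought to 20 μL → factor = 20 μL/v
Step 4: 10 μL + 190 μL = 200 μL total → factor 200/10 = 20
Step 5: 200 μL + 19.8 mL = 20000 μL total → factor 20000/200 = 100
Product of known-step factors = 8000
Overall factor = 2.50 g/L / (0.156 mg/L) = 16026
Step-3 factor = 16026 / 8000 = 2.0032
v = 20 μL / 2.0032 = 9.98 μL

9.98 μL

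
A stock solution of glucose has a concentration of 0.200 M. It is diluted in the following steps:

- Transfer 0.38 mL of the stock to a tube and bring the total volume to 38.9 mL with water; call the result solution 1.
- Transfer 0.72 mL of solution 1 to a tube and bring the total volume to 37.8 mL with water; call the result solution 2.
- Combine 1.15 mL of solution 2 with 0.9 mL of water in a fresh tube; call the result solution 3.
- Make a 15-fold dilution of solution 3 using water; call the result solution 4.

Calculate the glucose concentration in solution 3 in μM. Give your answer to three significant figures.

Step 1: 0.38 mL brought to 38.9 mL → factor 38.9/0.38 = 102.37
Step 2: 0.72 mL brought to 37.8 mL → factor 37.8/0.72 = 52.5
Step 3: 1.15 mL + 0.9 mL = 2.05 mL total → factor 2.05/1.15 = 1.7826
Dilution factor through solution 3 = 102.37 × 52.5 × 1.7826 = 9580.3
[solution 3] = 0.200 M / 9580.3 = 2.088 × 10^-5 M = 20.9 μM

20.9 μM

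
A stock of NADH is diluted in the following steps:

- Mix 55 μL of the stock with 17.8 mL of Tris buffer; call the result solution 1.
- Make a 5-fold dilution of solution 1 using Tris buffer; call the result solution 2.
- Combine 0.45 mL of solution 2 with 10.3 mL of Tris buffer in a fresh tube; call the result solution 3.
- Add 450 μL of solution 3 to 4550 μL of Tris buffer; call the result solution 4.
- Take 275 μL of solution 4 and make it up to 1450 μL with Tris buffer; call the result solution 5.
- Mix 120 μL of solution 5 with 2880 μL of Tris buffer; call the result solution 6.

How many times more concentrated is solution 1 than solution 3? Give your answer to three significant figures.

119

Step 1: 55 μL + 17.8 mL = 17855 μL total → factor 17855/55 = 324.64
Step 2: 5-fold → factor 5
Step 3: 0.45 mL + 10.3 mL = 10.75 mL total → factor 10.75/0.45 = 23.889
Dilution factor to solution 1 = 324.64; to solution 3 = 38776
[solution 1]/[solution 3] = (factor to solution 3)/(factor to solution 1) = 38776/324.64 = 119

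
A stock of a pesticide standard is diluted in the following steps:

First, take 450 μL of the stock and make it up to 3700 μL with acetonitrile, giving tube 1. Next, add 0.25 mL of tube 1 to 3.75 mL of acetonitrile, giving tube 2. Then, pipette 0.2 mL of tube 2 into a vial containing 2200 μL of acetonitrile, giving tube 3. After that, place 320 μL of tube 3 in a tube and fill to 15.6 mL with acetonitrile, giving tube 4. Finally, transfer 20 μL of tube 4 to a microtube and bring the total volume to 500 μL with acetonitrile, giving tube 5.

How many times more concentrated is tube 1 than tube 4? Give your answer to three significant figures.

9.36 × 10^3

Step 1: 450 μL brought to 3700 μL → factor 3700/450 = 8.2222
Step 2: 0.25 mL + 3.75 mL = 4 mL total → factor 4/0.25 = 16
Step 3: 0.2 mL + 2200 μL = 2.4 mL total → factor 2.4/0.2 = 12
Step 4: 320 μL brought to 15.6 mL → factor 15600/320 = 48.75
Dilution factor to tube 1 = 8.2222; to tube 4 = 76960
[tube 1]/[tube 4] = (factor to tube 4)/(factor to tube 1) = 76960/8.2222 = 9.36 × 10^3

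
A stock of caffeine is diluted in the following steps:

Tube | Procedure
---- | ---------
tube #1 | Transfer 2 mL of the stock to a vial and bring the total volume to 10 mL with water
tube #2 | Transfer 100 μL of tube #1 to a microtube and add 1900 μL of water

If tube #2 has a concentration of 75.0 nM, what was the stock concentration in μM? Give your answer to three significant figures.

7.50 μM

Step 1: 2 mL brought to 10 mL → factor 10/2 = 5
Step 2: 100 μL + 1900 μL = 2000 μL total → factor 2000/100 = 20
Overall dilution factor = 5 × 20 = 100
Stock = 75.0 nM × 100 = 7500 nM = 7.50 μM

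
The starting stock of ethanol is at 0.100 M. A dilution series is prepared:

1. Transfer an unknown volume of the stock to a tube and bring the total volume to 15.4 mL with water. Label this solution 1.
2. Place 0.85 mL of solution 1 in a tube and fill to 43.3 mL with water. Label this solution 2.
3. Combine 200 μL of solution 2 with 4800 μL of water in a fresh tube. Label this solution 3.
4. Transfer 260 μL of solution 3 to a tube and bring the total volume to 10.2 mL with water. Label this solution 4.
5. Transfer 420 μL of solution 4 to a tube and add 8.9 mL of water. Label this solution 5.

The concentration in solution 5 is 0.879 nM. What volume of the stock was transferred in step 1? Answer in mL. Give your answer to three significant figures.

Step 1: v brought to 15.4 mL → factor = 15.4 mL/v
Step 2: 0.85 mL brought to 43.3 mL → factor 43.3/0.85 = 50.941
Step 3: 200 μL + 4800 μL = 5000 μL total → factor 5000/200 = 25
Step 4: 260 μL brought to 10.2 mL → factor 10200/260 = 39.231
Step 5: 420 μL + 8.9 mL = 9320 μL total → factor 9320/420 = 22.19
Product of known-step factors = 1.1087 × 10^6
Overall factor = 0.100 M / (0.879 nM) = 1.1377 × 10^8
Step-1 factor = 1.1377 × 10^8 / 1.1087 × 10^6 = 102.61
v = 15.4 mL / 102.61 = 0.150 mL

0.150 mL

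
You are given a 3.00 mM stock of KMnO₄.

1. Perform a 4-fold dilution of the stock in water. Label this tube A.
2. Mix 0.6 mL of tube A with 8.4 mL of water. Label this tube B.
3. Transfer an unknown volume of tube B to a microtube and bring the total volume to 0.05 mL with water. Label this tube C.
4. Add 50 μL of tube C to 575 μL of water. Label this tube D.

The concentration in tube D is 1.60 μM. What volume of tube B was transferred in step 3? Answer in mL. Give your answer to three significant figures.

0.0200 mL

Step 1: 4-fold → factor 4
Step 2: 0.6 mL + 8.4 mL = 9 mL total → factor 9/0.6 = 15
Step 3: v brought to 0.05 mL → factor = 0.05 mL/v
Step 4: 50 μL + 575 μL = 625 μL total → factor 625/50 = 12.5
Product of known-step factors = 750
Overall factor = 3.00 mM / (1.60 μM) = 1875
Step-3 factor = 1875 / 750 = 2.5
v = 0.05 mL / 2.5 = 0.0200 mL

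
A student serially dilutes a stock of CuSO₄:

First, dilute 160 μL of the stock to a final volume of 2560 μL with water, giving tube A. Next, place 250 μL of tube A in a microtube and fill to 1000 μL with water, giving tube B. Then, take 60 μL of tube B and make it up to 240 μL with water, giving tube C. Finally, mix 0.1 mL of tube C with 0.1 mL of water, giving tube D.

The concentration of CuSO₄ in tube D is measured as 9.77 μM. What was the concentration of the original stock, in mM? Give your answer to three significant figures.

5.00 mM

Step 1: 160 μL brought to 2560 μL → factor 2560/160 = 16
Step 2: 250 μL brought to 1000 μL → factor 1000/250 = 4
Step 3: 60 μL brought to 240 μL → factor 240/60 = 4
Step 4: 0.1 mL + 0.1 mL = 0.2 mL total → factor 0.2/0.1 = 2
Overall dilution factor = 16 × 4 × 4 × 2 = 512
Stock = 9.77 μM × 512 = 5002 μM = 5.00 mM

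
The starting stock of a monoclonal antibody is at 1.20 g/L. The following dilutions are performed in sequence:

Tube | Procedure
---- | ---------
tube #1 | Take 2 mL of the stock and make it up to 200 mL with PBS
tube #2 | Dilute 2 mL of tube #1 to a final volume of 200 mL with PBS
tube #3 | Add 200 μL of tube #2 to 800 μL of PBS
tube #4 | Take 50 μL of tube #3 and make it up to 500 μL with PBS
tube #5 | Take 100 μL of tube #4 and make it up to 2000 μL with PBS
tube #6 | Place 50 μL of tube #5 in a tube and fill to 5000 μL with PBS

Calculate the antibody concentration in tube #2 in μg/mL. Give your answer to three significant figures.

Step 1: 2 mL brought to 200 mL → factor 200/2 = 100
Step 2: 2 mL brought to 200 mL → factor 200/2 = 100
Dilution factor through tube #2 = 100 × 100 = 10000
[tube #2] = 1.20 g/L / 10000 = 0.0001200 g/L = 0.120 μg/mL

0.120 μg/mL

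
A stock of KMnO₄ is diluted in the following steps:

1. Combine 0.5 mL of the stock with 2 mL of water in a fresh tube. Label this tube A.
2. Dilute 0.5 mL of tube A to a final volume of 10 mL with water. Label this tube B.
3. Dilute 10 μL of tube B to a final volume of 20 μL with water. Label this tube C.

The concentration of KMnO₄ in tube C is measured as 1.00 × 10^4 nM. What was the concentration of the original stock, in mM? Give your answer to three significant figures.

2.00 mM

Step 1: 0.5 mL + 2 mL = 2.5 mL total → factor 2.5/0.5 = 5
Step 2: 0.5 mL brought to 10 mL → factor 10/0.5 = 20
Step 3: 10 μL brought to 20 μL → factor 20/10 = 2
Overall dilution factor = 5 × 20 × 2 = 200
Stock = 1.00 × 10^4 nM × 200 = 2.000 × 10^6 nM = 2.00 mM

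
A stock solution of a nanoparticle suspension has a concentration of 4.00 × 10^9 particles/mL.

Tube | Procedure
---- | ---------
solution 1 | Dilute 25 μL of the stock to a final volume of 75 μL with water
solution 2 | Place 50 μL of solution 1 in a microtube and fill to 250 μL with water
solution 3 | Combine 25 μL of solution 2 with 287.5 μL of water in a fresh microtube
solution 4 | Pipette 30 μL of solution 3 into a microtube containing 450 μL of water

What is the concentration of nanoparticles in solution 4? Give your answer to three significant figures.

Step 1: 25 μL brought to 75 μL → factor 75/25 = 3
Step 2: 50 μL brought to 250 μL → factor 250/50 = 5
Step 3: 25 μL + 287.5 μL = 312.5 μL total → factor 312.5/25 = 12.5
Step 4: 30 μL + 450 μL = 480 μL total → factor 480/30 = 16
Overall dilution factor = 3 × 5 × 12.5 × 16 = 3000
Final = 4.00 × 10^9 particles/mL / 3000 = 1.33 × 10^6 particles/mL

1.33 × 10^6 particles/mL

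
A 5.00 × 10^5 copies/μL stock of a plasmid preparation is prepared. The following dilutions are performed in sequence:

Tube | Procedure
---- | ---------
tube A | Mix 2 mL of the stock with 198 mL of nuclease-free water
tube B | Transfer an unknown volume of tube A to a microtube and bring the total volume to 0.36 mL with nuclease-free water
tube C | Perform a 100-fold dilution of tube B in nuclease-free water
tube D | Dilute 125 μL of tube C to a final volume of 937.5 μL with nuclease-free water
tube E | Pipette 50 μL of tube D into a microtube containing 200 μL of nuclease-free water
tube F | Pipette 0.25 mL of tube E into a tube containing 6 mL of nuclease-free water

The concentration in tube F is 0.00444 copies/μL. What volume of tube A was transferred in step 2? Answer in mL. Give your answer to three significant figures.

0.0300 mL

Step 1: 2 mL + 198 mL = 200 mL total → factor 200/2 = 100
Step 2: v brought to 0.36 mL → factor = 0.36 mL/v
Step 3: 100-fold → factor 100
Step 4: 125 μL brought to 937.5 μL → factor 937.5/125 = 7.5
Step 5: 50 μL + 200 μL = 250 μL total → factor 250/50 = 5
Step 6: 0.25 mL + 6 mL = 6.25 mL total → factor 6.25/0.25 = 25
Product of known-step factors = 9.375 × 10^6
Overall factor = 5.00 × 10^5 copies/μL / (0.00444 copies/μL) = 1.1261 × 10^8
Step-2 factor = 1.1261 × 10^8 / 9.375 × 10^6 = 12.012
v = 0.36 mL / 12.012 = 0.0300 mL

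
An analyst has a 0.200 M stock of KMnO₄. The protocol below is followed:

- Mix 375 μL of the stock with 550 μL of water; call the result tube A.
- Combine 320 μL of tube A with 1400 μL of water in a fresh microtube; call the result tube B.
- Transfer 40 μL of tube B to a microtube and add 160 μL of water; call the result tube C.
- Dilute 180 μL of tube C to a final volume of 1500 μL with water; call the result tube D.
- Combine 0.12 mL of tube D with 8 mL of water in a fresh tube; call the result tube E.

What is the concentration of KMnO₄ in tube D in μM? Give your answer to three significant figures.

Step 1: 375 μL + 550 μL = 925 μL total → factor 925/375 = 2.4667
Step 2: 320 μL + 1400 μL = 1720 μL total → factor 1720/320 = 5.375
Step 3: 40 μL + 160 μL = 200 μL total → factor 200/40 = 5
Step 4: 180 μL brought to 1500 μL → factor 1500/180 = 8.3333
Dilution factor through tube D = 2.4667 × 5.375 × 5 × 8.3333 = 552.43
[tube D] = 0.200 M / 552.43 = 0.0003620 M = 362 μM

362 μM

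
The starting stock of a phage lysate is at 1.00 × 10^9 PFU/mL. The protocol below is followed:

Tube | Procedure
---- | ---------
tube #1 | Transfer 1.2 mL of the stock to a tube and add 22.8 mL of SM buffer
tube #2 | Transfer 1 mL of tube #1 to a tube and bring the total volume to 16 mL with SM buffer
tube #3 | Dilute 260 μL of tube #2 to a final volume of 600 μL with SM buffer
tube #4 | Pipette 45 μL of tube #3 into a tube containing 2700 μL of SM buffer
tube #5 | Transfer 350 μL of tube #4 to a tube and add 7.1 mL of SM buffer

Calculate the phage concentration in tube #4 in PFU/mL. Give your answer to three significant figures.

Step 1: 1.2 mL + 22.8 mL = 24 mL total → factor 24/1.2 = 20
Step 2: 1 mL brought to 16 mL → factor 16/1 = 16
Step 3: 260 μL brought to 600 μL → factor 600/260 = 2.3077
Step 4: 45 μL + 2700 μL = 2745 μL total → factor 2745/45 = 61
Dilution factor through tube #4 = 20 × 16 × 2.3077 × 61 = 45046
[tube #4] = 1.00 × 10^9 PFU/mL / 45046 = 2.22 × 10^4 PFU/mL

2.22 × 10^4 PFU/mL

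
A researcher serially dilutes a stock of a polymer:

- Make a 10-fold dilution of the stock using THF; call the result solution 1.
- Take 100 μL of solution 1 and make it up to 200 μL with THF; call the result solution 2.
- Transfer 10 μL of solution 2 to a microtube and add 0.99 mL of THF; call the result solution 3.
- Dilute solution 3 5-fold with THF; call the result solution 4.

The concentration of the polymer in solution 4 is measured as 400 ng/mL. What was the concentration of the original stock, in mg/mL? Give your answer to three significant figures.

Step 1: 10-fold → factor 10
Step 2: 100 μL brought to 200 μL → factor 200/100 = 2
Step 3: 10 μL + 0.99 mL = 1000 μL total → factor 1000/10 = 100
Step 4: 5-fold → factor 5
Overall dilution factor = 10 × 2 × 100 × 5 = 10000
Stock = 400 ng/mL × 10000 = 4.000 × 10^6 ng/mL = 4.00 mg/mL

4.00 mg/mL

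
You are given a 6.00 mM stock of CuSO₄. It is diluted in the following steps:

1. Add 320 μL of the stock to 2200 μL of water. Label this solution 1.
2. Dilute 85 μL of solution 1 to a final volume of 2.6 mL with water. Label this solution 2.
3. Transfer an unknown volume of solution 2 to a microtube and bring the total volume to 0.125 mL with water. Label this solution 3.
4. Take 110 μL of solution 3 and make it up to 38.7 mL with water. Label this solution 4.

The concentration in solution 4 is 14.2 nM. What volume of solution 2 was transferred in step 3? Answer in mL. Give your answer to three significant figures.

0.0251 mL

Step 1: 320 μL + 2200 μL = 2520 μL total → factor 2520/320 = 7.875
Step 2: 85 μL brought to 2.6 mL → factor 2600/85 = 30.588
Step 3: v brought to 0.125 mL → factor = 0.125 mL/v
Step 4: 110 μL brought to 38.7 mL → factor 38700/110 = 351.82
Product of known-step factors = 84747
Overall factor = 6.00 mM / (14.2 nM) = 4.2254 × 10^5
Step-3 factor = 4.2254 × 10^5 / 84747 = 4.9859
v = 0.125 mL / 4.9859 = 0.0251 mL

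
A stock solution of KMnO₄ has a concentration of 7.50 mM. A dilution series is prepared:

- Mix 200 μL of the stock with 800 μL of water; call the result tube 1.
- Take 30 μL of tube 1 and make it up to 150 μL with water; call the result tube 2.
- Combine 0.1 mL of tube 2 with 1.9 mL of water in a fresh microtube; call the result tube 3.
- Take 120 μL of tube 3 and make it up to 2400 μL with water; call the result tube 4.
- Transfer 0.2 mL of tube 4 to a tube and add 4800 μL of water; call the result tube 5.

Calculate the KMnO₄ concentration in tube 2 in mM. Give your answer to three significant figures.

0.300 mM

Step 1: 200 μL + 800 μL = 1000 μL total → factor 1000/200 = 5
Step 2: 30 μL brought to 150 μL → factor 150/30 = 5
Dilution factor through tube 2 = 5 × 5 = 25
[tube 2] = 7.50 mM / 25 = 0.300 mM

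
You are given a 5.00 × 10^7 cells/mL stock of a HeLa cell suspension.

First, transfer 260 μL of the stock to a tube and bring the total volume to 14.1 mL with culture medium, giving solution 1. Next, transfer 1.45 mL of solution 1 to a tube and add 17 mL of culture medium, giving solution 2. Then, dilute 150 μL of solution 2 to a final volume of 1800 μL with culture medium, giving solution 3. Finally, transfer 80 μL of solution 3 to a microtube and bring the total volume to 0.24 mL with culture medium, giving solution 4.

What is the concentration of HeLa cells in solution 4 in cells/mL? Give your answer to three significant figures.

2.01 × 10^3 cells/mL

Step 1: 260 μL brought to 14.1 mL → factor 14100/260 = 54.231
Step 2: 1.45 mL + 17 mL = 18.45 mL total → factor 18.45/1.45 = 12.724
Step 3: 150 μL brought to 1800 μL → factor 1800/150 = 12
Step 4: 80 μL brought to 0.24 mL → factor 240/80 = 3
Overall dilution factor = 54.231 × 12.724 × 12 × 3 = 24841
Final = 5.00 × 10^7 cells/mL / 24841 = 2.01 × 10^3 cells/mL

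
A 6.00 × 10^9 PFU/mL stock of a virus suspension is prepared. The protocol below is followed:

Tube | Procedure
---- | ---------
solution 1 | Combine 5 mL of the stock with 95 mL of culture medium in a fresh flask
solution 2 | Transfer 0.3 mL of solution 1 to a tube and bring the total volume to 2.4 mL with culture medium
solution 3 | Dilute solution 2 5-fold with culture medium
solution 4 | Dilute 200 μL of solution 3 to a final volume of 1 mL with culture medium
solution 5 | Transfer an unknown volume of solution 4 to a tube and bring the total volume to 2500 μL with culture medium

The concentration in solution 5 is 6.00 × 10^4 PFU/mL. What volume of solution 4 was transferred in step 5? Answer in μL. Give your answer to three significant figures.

Step 1: 5 mL + 95 mL = 100 mL total → factor 100/5 = 20
Step 2: 0.3 mL brought to 2.4 mL → factor 2.4/0.3 = 8
Step 3: 5-fold → factor 5
Step 4: 200 μL brought to 1 mL → factor 1000/200 = 5
Step 5: v brought to 2500 μL → factor = 2500 μL/v
Product of known-step factors = 4000
Overall factor = 6.00 × 10^9 PFU/mL / (6.00 × 10^4 PFU/mL) = 1 × 10^5
Step-5 factor = 1 × 10^5 / 4000 = 25
v = 2500 μL / 25 = 100 μL

100 μL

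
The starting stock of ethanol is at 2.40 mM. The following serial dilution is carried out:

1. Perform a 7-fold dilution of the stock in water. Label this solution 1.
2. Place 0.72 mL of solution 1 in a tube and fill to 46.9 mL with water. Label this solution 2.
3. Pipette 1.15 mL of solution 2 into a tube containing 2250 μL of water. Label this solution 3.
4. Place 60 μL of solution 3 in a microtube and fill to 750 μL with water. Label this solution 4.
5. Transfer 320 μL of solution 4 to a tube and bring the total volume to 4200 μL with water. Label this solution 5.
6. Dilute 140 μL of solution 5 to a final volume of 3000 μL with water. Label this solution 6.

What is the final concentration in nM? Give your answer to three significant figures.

0.506 nM

Step 1: 7-fold → factor 7
Step 2: 0.72 mL brought to 46.9 mL → factor 46.9/0.72 = 65.139
Step 3: 1.15 mL + 2250 μL = 3.4 mL total → factor 3.4/1.15 = 2.9565
Step 4: 60 μL brought to 750 μL → factor 750/60 = 12.5
Step 5: 320 μL brought to 4200 μL → factor 4200/320 = 13.125
Step 6: 140 μL brought to 3000 μL → factor 3000/140 = 21.429
Overall dilution factor = 7 × 65.139 × 2.9565 × 12.5 × 13.125 × 21.429 = 4.7394 × 10^6
Final = 2.40 mM / 4.7394 × 10^6 = 5.064 × 10^-7 mM = 0.506 nM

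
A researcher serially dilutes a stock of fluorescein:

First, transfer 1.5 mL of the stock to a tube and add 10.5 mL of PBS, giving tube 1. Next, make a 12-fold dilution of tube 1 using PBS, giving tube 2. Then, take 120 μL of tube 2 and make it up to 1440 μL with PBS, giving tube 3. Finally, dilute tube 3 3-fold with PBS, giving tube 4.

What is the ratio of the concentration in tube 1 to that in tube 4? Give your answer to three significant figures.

Step 1: 1.5 mL + 10.5 mL = 12 mL total → factor 12/1.5 = 8
Step 2: 12-fold → factor 12
Step 3: 120 μL brought to 1440 μL → factor 1440/120 = 12
Step 4: 3-fold → factor 3
Dilution factor to tube 1 = 8; to tube 4 = 3456
[tube 1]/[tube 4] = (factor to tube 4)/(factor to tube 1) = 3456/8 = 432

432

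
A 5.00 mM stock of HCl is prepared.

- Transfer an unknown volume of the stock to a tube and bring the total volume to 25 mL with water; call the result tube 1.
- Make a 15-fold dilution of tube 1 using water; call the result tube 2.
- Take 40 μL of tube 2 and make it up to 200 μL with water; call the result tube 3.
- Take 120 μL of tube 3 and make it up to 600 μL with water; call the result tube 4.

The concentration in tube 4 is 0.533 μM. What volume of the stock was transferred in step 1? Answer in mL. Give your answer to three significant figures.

Step 1: v brought to 25 mL → factor = 25 mL/v
Step 2: 15-fold → factor 15
Step 3: 40 μL brought to 200 μL → factor 200/40 = 5
Step 4: 120 μL brought to 600 μL → factor 600/120 = 5
Product of known-step factors = 375
Overall factor = 5.00 mM / (0.533 μM) = 9380.9
Step-1 factor = 9380.9 / 375 = 25.016
v = 25 mL / 25.016 = 0.999 mL

0.999 mL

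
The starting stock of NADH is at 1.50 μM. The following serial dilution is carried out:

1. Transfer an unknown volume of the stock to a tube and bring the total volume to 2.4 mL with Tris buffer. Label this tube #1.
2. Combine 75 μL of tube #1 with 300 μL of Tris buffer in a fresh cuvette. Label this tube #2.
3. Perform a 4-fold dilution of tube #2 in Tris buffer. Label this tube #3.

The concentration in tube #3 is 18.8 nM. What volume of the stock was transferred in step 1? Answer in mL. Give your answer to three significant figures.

Step 1: v brought to 2.4 mL → factor = 2.4 mL/v
Step 2: 75 μL + 300 μL = 375 μL total → factor 375/75 = 5
Step 3: 4-fold → factor 4
Product of known-step factors = 20
Overall factor = 1.50 μM / (18.8 nM) = 79.787
Step-1 factor = 79.787 / 20 = 3.9894
v = 2.4 mL / 3.9894 = 0.602 mL

0.602 mL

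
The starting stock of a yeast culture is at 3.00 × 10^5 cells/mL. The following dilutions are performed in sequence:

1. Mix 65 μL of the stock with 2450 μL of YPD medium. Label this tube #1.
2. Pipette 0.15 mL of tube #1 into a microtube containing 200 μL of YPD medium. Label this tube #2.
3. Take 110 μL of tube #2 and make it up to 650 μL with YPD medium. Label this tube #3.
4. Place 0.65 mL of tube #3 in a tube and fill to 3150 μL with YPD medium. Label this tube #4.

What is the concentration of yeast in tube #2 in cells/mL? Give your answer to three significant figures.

3.32 × 10^3 cells/mL

Step 1: 65 μL + 2450 μL = 2515 μL total → factor 2515/65 = 38.692
Step 2: 0.15 mL + 200 μL = 0.35 mL total → factor 0.35/0.15 = 2.3333
Dilution factor through tube #2 = 38.692 × 2.3333 = 90.282
[tube #2] = 3.00 × 10^5 cells/mL / 90.282 = 3.32 × 10^3 cells/mL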